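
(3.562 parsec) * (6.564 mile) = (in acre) 2.869e+17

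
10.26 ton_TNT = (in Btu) 4.069e+07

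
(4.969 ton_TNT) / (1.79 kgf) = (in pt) 3.357e+12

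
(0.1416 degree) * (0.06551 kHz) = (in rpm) 1.546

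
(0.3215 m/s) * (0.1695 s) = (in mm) 54.49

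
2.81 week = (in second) 1.699e+06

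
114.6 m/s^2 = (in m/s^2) 114.6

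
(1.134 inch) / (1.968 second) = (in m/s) 0.01464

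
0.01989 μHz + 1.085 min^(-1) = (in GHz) 1.808e-11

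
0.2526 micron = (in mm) 0.0002526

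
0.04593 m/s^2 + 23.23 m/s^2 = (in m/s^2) 23.28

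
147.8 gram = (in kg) 0.1478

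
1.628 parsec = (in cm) 5.023e+18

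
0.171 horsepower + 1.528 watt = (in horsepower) 0.173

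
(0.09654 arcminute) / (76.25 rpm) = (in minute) 5.862e-08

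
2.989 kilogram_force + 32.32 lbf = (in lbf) 38.91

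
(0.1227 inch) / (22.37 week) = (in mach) 6.765e-13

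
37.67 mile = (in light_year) 6.408e-12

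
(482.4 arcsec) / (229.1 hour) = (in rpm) 2.708e-08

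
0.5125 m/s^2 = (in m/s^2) 0.5125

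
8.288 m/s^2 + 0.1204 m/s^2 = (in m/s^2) 8.408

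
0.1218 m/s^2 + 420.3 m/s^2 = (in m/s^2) 420.4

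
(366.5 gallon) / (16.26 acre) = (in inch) 0.0008301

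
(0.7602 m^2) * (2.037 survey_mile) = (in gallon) 6.583e+05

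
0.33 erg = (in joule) 3.3e-08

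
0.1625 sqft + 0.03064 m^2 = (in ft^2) 0.4923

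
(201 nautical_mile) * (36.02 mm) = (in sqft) 1.443e+05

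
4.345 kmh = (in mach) 0.003545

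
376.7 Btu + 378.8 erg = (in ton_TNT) 9.499e-05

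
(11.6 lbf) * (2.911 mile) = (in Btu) 229.1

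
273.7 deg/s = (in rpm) 45.62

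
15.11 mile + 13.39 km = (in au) 2.521e-07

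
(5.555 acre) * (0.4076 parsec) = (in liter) 2.827e+23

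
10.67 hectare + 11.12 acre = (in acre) 37.49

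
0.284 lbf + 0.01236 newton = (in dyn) 1.276e+05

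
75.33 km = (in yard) 8.238e+04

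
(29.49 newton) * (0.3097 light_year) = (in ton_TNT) 2.065e+07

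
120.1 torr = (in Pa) 1.601e+04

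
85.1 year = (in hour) 7.455e+05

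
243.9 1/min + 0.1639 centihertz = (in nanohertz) 4.067e+09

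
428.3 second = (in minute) 7.138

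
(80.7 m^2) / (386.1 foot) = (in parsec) 2.222e-17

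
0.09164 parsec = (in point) 8.016e+18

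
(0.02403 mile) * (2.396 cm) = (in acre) 0.000229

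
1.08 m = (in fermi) 1.08e+15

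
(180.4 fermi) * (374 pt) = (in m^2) 2.38e-14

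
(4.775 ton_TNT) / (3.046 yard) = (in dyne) 7.173e+14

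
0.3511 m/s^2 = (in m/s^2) 0.3511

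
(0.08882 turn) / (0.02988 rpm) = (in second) 178.4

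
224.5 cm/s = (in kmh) 8.082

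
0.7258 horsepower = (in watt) 541.2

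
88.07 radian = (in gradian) 5607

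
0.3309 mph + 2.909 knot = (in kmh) 5.92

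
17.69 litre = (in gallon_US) 4.673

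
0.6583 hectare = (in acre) 1.627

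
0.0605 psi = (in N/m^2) 417.1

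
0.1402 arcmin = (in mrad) 0.04078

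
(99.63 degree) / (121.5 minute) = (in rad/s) 0.0002385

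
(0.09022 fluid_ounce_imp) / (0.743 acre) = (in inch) 3.356e-08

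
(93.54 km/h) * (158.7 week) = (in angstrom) 2.494e+19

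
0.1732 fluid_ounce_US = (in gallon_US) 0.001353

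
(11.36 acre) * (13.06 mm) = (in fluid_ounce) 2.03e+07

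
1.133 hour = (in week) 0.006744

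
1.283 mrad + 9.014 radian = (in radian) 9.015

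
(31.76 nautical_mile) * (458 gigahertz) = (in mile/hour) 6.026e+16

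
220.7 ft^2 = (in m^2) 20.5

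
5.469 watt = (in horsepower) 0.007334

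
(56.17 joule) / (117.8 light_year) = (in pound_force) 1.133e-17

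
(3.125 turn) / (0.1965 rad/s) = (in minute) 1.665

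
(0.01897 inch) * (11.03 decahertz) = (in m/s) 0.05315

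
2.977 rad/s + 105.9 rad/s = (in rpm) 1040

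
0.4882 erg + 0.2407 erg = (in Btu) 6.909e-11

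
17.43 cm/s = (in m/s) 0.1743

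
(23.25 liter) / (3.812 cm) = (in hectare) 6.099e-05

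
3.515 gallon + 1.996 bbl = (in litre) 330.6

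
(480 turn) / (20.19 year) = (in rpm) 4.523e-05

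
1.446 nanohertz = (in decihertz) 1.446e-08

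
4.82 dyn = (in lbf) 1.084e-05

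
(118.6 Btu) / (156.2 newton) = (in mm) 8.011e+05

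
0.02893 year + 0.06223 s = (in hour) 253.4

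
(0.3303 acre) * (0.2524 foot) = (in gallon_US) 2.717e+04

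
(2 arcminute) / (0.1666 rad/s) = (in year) 1.107e-10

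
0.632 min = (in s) 37.92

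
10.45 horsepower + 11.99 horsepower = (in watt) 1.673e+04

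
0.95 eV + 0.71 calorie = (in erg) 2.971e+07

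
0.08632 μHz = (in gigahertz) 8.632e-17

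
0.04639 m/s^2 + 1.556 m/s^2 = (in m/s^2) 1.602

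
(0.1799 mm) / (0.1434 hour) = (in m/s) 3.485e-07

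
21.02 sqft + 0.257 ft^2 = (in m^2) 1.977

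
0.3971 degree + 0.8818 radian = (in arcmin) 3055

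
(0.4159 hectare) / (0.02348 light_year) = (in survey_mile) 1.163e-14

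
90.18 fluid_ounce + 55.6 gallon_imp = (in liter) 255.4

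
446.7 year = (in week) 2.329e+04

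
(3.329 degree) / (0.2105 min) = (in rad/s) 0.0046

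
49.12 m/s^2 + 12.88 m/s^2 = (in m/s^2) 62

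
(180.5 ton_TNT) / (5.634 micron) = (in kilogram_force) 1.367e+16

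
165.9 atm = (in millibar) 1.681e+05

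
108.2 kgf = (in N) 1061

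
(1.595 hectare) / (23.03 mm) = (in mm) 6.926e+08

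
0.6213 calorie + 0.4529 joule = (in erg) 3.052e+07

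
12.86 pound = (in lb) 12.86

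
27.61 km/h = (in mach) 0.02252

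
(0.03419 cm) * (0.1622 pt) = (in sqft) 2.106e-07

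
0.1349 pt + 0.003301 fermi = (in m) 4.759e-05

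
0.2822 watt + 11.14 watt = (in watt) 11.42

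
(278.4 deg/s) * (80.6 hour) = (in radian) 1.41e+06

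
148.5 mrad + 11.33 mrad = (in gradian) 10.18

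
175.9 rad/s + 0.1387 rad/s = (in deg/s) 1.009e+04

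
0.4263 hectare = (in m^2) 4263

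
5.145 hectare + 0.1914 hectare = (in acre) 13.19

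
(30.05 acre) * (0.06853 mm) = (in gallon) 2202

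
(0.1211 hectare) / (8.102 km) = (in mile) 9.288e-05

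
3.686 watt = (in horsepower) 0.004943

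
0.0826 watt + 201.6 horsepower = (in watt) 1.503e+05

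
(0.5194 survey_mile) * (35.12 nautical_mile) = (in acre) 1.343e+04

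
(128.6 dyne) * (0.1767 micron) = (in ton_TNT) 5.431e-20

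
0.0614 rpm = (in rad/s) 0.00643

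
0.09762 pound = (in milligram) 4.428e+04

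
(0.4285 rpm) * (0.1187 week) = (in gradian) 2.051e+05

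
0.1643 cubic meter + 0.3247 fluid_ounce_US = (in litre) 164.3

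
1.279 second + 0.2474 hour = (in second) 891.9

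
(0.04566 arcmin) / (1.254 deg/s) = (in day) 7.024e-09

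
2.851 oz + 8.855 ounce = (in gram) 331.9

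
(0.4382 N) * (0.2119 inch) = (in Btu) 2.235e-06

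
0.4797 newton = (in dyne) 4.797e+04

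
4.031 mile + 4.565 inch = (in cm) 6.487e+05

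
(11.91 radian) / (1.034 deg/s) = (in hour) 0.1833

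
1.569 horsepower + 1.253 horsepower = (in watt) 2104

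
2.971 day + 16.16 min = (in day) 2.982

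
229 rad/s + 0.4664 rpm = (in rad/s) 229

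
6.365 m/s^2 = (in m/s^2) 6.365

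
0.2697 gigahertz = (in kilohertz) 2.697e+05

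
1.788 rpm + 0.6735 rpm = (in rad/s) 0.2578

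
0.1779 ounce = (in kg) 0.005043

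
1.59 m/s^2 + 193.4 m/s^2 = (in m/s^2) 195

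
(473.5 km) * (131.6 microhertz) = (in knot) 121.1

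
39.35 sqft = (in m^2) 3.656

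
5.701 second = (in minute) 0.09502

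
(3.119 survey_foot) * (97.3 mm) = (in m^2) 0.0925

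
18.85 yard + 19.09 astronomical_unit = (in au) 19.09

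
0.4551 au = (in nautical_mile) 3.676e+07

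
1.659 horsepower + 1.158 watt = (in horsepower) 1.661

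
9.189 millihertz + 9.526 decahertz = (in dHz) 952.7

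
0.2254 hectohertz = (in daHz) 2.254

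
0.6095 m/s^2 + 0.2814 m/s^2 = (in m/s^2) 0.8909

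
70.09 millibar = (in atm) 0.06917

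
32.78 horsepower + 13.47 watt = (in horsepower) 32.8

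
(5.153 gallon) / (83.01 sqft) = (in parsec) 8.197e-20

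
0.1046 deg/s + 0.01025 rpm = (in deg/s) 0.1661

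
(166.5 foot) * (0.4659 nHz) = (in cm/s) 2.364e-06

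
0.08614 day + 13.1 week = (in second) 7.93e+06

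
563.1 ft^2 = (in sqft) 563.1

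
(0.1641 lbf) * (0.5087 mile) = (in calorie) 142.8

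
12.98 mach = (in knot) 8591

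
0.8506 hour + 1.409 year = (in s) 4.444e+07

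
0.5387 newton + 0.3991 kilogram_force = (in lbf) 1.001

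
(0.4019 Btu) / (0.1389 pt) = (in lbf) 1.945e+06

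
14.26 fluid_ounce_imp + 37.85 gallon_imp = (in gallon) 45.56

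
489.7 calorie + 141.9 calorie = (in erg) 2.643e+10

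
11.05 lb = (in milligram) 5.012e+06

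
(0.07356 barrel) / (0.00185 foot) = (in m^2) 20.74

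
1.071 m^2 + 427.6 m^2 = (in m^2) 428.7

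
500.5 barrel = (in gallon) 2.102e+04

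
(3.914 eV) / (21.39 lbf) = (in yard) 7.208e-21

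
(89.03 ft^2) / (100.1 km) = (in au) 5.523e-16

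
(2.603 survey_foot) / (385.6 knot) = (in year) 1.268e-10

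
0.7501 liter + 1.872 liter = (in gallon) 0.6927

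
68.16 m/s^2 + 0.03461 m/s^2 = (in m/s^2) 68.19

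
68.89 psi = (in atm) 4.688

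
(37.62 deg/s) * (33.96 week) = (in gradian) 8.585e+08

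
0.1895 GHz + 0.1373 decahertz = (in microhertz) 1.895e+14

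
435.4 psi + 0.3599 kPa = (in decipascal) 3.002e+07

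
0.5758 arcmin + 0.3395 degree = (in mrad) 6.093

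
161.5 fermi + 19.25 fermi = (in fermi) 180.8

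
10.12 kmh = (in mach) 0.008256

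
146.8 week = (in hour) 2.466e+04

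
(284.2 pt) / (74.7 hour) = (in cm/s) 3.728e-05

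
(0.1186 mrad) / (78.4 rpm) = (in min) 2.408e-07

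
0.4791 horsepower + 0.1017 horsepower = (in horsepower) 0.5808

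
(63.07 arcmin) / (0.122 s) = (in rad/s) 0.1504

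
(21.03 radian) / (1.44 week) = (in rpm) 0.0002306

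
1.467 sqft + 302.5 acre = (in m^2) 1.224e+06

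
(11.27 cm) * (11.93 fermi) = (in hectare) 1.345e-19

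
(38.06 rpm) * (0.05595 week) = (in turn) 2.146e+04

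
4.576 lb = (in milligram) 2.076e+06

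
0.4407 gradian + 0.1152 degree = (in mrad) 8.933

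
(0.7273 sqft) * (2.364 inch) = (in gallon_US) 1.072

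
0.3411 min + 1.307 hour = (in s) 4726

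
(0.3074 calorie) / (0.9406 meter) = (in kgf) 0.1394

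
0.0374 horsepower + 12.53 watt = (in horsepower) 0.0542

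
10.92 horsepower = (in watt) 8143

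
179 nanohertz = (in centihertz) 1.79e-05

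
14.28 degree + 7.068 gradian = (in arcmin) 1238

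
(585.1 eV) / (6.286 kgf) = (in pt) 4.311e-15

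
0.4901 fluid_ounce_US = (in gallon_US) 0.003829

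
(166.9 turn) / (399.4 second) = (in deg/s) 150.4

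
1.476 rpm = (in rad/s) 0.1546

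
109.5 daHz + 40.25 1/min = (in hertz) 1096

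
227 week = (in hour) 3.814e+04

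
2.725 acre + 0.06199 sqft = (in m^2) 1.103e+04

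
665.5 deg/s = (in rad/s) 11.62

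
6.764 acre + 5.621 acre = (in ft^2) 5.395e+05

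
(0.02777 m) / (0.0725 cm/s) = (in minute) 0.6384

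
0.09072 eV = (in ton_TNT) 3.474e-30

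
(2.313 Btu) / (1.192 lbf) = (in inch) 1.812e+04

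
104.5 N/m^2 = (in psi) 0.01516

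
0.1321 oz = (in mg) 3745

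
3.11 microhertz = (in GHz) 3.11e-15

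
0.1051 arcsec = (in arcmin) 0.001752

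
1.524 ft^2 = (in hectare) 1.416e-05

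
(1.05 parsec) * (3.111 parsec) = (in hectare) 3.11e+29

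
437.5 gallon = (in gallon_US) 437.5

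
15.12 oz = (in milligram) 4.286e+05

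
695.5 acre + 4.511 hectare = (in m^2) 2.86e+06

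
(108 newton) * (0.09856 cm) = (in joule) 0.1064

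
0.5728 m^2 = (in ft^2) 6.166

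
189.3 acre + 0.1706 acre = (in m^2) 7.668e+05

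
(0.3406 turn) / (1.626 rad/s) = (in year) 4.173e-08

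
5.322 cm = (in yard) 0.0582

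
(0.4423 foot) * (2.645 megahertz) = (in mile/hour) 7.976e+05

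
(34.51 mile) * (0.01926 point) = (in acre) 9.325e-05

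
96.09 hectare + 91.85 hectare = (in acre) 464.4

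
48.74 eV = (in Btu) 7.402e-21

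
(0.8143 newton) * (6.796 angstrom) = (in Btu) 5.245e-13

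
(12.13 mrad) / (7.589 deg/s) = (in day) 1.06e-06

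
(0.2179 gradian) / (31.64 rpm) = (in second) 0.001033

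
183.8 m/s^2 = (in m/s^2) 183.8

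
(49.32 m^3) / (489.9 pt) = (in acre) 0.07052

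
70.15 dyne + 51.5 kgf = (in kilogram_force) 51.5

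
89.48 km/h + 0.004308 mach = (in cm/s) 2632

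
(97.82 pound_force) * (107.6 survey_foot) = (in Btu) 13.53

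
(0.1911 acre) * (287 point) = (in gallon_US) 2.068e+04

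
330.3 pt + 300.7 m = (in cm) 3.008e+04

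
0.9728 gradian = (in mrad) 15.28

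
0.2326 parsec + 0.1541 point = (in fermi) 7.177e+30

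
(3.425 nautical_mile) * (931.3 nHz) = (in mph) 0.01321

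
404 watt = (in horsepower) 0.5418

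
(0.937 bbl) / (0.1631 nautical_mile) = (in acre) 1.219e-07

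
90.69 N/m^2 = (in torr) 0.6802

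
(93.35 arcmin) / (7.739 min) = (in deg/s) 0.003351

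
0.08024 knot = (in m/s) 0.04128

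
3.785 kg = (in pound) 8.344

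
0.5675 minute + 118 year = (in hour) 1.034e+06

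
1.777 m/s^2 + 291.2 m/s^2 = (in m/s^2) 293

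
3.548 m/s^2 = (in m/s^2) 3.548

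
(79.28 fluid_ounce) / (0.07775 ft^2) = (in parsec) 1.052e-17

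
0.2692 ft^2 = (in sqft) 0.2692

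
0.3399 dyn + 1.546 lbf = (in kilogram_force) 0.7013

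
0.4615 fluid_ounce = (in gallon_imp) 0.003002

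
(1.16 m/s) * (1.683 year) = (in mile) 3.826e+04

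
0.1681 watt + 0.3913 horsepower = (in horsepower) 0.3915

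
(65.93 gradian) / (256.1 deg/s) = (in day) 2.682e-06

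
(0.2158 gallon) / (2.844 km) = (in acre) 7.098e-11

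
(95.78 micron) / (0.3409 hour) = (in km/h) 2.81e-07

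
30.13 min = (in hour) 0.5022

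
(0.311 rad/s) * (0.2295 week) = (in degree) 2.473e+06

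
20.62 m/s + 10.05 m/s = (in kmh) 110.4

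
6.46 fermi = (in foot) 2.119e-14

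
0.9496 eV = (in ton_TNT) 3.636e-29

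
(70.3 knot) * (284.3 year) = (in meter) 3.242e+11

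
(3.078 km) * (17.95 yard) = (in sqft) 5.438e+05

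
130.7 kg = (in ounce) 4610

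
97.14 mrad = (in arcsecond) 2.004e+04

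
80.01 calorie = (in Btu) 0.3173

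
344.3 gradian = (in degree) 309.9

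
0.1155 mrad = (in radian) 0.0001155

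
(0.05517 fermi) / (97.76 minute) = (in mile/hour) 2.104e-20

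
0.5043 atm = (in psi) 7.411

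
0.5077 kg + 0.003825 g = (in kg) 0.5077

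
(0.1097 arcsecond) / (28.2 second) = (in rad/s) 1.886e-08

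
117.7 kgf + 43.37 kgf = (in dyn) 1.58e+08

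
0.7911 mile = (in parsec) 4.126e-14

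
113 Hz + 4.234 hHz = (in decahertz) 53.64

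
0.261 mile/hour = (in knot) 0.2268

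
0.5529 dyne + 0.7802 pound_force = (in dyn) 3.471e+05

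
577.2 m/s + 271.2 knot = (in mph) 1603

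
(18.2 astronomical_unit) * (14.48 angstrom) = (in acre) 0.9742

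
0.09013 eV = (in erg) 1.444e-13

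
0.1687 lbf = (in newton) 0.7504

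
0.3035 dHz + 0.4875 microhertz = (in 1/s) 0.03035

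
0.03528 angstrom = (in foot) 1.157e-11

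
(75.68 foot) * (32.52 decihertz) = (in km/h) 270.1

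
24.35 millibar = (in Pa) 2435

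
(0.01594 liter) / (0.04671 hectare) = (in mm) 3.413e-05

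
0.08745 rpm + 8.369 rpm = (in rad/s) 0.8856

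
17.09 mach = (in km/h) 2.095e+04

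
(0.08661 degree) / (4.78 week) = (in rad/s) 5.229e-10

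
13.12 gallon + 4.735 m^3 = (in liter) 4785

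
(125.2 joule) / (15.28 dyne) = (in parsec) 2.655e-11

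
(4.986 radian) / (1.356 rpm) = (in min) 0.5852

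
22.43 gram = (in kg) 0.02243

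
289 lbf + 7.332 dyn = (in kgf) 131.1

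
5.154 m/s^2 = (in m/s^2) 5.154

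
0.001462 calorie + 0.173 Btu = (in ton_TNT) 4.363e-08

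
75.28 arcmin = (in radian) 0.0219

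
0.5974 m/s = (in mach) 0.001754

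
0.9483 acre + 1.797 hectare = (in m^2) 2.181e+04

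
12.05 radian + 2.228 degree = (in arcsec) 2.494e+06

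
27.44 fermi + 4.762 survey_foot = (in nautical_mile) 0.0007837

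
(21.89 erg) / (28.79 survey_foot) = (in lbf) 5.608e-08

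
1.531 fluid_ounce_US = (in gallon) 0.01196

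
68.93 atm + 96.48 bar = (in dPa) 1.663e+08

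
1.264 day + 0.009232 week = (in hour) 31.89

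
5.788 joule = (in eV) 3.613e+19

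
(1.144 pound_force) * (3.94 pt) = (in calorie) 0.001691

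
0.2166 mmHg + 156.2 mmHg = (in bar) 0.2085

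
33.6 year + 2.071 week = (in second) 1.061e+09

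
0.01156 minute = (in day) 8.028e-06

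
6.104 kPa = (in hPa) 61.04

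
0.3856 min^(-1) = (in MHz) 6.427e-09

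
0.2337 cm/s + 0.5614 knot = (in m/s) 0.2911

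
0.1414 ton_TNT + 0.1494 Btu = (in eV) 3.693e+27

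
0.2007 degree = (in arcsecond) 722.5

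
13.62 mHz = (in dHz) 0.1362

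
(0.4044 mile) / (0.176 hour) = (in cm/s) 102.7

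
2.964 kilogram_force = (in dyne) 2.907e+06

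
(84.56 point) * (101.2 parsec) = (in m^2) 9.315e+16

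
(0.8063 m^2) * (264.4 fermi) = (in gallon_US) 5.632e-11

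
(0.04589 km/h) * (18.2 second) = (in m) 0.232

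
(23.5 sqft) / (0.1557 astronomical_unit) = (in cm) 9.373e-09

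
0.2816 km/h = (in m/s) 0.07822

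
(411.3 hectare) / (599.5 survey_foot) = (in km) 22.51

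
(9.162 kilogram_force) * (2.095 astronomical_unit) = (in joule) 2.816e+13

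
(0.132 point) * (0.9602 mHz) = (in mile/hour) 1e-07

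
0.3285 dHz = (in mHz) 32.85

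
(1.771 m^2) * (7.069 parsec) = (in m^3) 3.863e+17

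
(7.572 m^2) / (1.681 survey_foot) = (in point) 4.189e+04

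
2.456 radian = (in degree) 140.7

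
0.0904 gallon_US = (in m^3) 0.0003422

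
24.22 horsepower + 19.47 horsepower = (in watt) 3.258e+04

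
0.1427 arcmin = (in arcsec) 8.562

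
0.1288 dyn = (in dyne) 0.1288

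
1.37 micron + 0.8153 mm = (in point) 2.315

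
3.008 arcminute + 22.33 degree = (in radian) 0.3906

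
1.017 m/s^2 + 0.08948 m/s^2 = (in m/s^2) 1.106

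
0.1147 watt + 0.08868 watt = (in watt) 0.2034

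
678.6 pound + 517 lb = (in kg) 542.3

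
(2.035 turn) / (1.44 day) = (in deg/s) 0.005888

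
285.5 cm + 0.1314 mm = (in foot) 9.367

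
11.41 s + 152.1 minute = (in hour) 2.538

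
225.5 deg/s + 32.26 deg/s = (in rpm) 42.96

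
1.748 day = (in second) 1.51e+05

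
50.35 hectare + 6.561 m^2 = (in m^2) 5.035e+05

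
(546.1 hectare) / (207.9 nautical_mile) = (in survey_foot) 46.53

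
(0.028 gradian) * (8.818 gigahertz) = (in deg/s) 2.222e+08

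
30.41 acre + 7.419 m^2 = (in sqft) 1.325e+06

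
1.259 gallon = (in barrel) 0.02998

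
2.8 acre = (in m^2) 1.133e+04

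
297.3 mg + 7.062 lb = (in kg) 3.204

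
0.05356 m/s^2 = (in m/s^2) 0.05356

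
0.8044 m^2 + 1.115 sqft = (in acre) 0.0002244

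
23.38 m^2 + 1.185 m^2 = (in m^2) 24.56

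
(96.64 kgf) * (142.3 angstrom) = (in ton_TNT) 3.223e-15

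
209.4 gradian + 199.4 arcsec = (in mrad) 3290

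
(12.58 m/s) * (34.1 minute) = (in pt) 7.296e+07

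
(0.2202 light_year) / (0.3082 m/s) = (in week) 1.118e+10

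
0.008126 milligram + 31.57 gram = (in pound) 0.0696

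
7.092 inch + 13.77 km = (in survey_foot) 4.518e+04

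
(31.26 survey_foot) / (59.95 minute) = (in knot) 0.005149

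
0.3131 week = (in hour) 52.6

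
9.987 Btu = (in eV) 6.577e+22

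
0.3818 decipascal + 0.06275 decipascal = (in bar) 4.445e-07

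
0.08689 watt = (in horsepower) 0.0001165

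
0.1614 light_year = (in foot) 5.01e+15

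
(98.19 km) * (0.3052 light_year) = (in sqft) 3.052e+21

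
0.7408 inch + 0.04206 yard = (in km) 5.728e-05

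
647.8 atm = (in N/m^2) 6.564e+07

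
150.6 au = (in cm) 2.253e+15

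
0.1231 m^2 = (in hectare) 1.231e-05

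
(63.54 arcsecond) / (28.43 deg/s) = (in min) 1.035e-05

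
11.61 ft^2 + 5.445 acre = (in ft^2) 2.372e+05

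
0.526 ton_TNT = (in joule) 2.201e+09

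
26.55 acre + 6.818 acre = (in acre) 33.37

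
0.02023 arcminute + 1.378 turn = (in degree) 496.1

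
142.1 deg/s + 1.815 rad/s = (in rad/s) 4.295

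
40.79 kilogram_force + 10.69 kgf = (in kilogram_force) 51.48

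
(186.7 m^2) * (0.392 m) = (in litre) 7.319e+04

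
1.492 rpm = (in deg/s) 8.952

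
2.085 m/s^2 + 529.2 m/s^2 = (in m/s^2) 531.3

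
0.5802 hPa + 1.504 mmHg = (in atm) 0.002552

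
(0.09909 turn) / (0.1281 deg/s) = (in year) 8.83e-06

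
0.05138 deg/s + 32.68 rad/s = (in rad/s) 32.68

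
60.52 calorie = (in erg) 2.532e+09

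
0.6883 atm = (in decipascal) 6.974e+05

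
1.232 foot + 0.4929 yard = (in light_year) 8.733e-17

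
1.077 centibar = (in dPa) 1.077e+04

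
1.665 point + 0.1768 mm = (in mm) 0.7642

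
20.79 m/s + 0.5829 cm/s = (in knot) 40.42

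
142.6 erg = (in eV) 8.9e+13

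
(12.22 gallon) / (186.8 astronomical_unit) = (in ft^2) 1.782e-14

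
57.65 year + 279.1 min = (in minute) 3.03e+07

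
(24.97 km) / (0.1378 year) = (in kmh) 0.02069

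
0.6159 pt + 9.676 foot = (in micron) 2.949e+06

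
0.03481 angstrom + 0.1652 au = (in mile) 1.536e+07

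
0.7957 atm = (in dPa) 8.062e+05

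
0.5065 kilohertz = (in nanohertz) 5.065e+11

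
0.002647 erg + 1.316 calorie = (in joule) 5.506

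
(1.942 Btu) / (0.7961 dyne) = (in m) 2.574e+08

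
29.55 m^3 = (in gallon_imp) 6500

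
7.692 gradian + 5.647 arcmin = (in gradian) 7.797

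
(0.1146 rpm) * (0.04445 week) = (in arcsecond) 6.655e+07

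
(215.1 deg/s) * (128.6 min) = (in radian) 2.897e+04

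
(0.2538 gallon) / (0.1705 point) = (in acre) 0.003947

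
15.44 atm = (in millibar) 1.564e+04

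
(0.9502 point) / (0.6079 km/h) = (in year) 6.295e-11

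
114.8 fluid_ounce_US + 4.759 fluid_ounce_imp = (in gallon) 0.9326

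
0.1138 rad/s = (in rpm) 1.087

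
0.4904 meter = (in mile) 0.0003047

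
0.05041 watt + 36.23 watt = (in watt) 36.28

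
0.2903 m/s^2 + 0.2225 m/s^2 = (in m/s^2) 0.5128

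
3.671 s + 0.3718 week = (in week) 0.3718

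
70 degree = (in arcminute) 4200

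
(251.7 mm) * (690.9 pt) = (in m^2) 0.06135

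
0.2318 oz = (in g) 6.571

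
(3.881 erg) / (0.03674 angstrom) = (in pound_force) 2.375e+04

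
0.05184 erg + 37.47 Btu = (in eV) 2.467e+23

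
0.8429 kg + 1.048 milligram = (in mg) 8.429e+05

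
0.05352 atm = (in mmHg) 40.68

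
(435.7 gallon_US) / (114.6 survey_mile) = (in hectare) 8.943e-10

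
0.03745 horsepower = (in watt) 27.93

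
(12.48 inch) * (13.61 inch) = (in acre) 2.708e-05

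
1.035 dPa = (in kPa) 0.0001035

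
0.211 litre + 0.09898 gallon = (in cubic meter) 0.0005857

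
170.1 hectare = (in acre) 420.3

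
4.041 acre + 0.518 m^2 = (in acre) 4.041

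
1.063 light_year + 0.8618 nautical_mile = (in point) 2.851e+19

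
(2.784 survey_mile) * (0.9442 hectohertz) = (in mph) 9.463e+05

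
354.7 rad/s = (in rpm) 3387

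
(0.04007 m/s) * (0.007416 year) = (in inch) 3.689e+05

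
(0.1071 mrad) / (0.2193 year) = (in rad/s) 1.549e-11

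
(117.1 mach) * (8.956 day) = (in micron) 3.085e+16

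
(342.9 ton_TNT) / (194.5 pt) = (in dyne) 2.091e+18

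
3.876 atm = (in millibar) 3927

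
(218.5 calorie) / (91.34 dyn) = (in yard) 1.095e+06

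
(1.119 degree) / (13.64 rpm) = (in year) 4.336e-10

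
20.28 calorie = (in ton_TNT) 2.028e-08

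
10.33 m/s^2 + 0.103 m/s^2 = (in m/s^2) 10.43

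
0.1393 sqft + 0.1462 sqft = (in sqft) 0.2855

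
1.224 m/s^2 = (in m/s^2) 1.224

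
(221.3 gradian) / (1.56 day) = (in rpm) 0.0002463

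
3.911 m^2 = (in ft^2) 42.1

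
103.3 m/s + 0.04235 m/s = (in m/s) 103.3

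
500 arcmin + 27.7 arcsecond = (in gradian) 9.268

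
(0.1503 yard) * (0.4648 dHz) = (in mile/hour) 0.01429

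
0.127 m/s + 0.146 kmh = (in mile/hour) 0.3748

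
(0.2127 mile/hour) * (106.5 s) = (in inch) 398.7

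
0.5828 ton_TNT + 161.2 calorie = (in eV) 1.522e+28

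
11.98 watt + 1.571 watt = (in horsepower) 0.01817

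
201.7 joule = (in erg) 2.017e+09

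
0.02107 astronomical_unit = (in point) 8.935e+12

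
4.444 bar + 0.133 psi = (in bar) 4.453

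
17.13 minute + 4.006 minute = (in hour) 0.3523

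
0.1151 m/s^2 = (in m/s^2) 0.1151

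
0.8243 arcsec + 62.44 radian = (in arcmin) 2.147e+05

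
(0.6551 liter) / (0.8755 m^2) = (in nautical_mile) 4.04e-07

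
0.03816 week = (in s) 2.308e+04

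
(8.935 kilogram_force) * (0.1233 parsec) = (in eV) 2.081e+36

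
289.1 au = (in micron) 4.325e+19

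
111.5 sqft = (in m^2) 10.36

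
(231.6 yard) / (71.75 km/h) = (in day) 0.000123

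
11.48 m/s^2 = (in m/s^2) 11.48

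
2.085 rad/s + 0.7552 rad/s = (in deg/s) 162.7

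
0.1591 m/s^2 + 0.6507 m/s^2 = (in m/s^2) 0.8098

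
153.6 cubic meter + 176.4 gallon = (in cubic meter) 154.3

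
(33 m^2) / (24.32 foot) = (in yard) 4.869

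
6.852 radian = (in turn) 1.091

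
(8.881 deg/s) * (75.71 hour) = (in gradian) 2.69e+06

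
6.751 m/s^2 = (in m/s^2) 6.751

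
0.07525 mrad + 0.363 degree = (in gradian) 0.4081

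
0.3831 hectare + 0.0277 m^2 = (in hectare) 0.3831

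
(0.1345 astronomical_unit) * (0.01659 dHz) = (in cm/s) 3.338e+09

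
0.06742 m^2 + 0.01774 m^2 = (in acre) 2.104e-05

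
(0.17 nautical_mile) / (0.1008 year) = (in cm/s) 0.009904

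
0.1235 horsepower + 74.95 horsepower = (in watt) 5.598e+04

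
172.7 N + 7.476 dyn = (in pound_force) 38.82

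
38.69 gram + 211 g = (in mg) 2.497e+05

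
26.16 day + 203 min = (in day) 26.3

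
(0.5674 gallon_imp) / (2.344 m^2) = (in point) 3.119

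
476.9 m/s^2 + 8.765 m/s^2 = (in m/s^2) 485.7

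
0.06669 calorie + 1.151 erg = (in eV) 1.742e+18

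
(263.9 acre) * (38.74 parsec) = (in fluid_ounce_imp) 4.493e+28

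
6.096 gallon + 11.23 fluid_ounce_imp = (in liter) 23.39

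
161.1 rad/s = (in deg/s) 9230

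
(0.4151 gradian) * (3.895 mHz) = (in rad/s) 2.54e-05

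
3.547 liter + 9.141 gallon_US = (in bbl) 0.24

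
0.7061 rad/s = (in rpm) 6.743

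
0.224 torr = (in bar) 0.0002986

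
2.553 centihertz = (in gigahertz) 2.553e-11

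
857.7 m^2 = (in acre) 0.2119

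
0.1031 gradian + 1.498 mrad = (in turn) 0.0004962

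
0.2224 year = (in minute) 1.169e+05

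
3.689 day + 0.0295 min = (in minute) 5312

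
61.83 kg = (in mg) 6.183e+07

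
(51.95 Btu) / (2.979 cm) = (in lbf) 4.136e+05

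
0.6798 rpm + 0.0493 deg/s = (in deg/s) 4.128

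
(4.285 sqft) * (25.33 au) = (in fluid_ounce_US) 5.101e+16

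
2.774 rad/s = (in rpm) 26.49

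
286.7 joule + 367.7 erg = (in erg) 2.867e+09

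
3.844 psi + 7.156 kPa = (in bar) 0.3366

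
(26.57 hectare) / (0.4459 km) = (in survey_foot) 1955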